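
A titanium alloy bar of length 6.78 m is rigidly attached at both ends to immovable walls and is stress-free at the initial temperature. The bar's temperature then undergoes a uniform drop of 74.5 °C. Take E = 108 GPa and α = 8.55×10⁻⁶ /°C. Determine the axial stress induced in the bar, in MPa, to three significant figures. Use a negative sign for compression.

Free thermal expansion αLΔT = 8.55e-6 · 6780 · -74.5 = -4.319 mm.
The walls impose strain ε = −(-4.319)/6780 = 6.3698e-04; σ = Eε = 108000 · 6.3698e-04 = 68.79 MPa.

68.8 MPa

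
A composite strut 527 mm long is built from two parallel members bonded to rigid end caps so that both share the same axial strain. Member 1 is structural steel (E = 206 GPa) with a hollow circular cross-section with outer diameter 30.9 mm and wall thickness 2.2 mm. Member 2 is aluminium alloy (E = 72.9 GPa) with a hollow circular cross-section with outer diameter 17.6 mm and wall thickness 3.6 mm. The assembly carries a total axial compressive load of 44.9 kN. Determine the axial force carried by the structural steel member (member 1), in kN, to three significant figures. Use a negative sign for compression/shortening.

A_1 = 198.4 mm².
A_2 = 158.3 mm².
Equal strain + equilibrium ⇒ each member carries load in proportion to AE: A₁E₁ = 40860000 N, A₂E₂ = 11540000 N, ΣAE = 52400000 N.
F₁ = P·A₁E₁/ΣAE = -44900·40860000/52400000 = -35010 N.

-35.0 kN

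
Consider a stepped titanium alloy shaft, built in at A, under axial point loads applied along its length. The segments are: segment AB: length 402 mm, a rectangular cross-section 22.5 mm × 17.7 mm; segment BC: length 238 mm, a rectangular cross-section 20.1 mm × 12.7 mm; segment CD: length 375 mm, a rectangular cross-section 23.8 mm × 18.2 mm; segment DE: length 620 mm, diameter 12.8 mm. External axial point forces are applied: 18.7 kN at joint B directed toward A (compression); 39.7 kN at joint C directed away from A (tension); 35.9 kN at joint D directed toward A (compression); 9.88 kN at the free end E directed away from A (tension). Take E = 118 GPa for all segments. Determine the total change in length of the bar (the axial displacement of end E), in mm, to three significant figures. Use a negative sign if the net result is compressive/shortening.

0.278 mm

Internal axial forces (sectioning from the free end, tension +): N_DE = 9.88 kN, N_CD = -26.02 kN, N_BC = 13.68 kN, N_AB = -5.02 kN.
A_AB = 398.2 mm².
A_BC = 255.3 mm².
A_CD = 433.2 mm².
A_DE = 128.7 mm².
δ_AB = -5020·402/(398.2·118000) = -0.04294 mm
δ_BC = 13680·238/(255.3·118000) = 0.1081 mm
δ_CD = -26020·375/(433.2·118000) = -0.1909 mm
δ_DE = 9880·620/(128.7·118000) = 0.4034 mm
δ = Σδ_i = 0.2777 mm.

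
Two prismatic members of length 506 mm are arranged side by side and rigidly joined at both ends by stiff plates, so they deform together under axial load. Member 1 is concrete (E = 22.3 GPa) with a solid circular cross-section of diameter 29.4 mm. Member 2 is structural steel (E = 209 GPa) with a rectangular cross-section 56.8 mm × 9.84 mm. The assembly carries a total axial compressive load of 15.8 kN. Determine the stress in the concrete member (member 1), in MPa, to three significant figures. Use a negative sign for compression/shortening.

A_1 = 678.9 mm².
A_2 = 558.9 mm².
Equal strain + equilibrium ⇒ each member carries load in proportion to AE: A₁E₁ = 15140000 N, A₂E₂ = 116800000 N, ΣAE = 132000000 N.
σ₁ = P·E₁/ΣAE = -15800·22300/132000000 = -2.67 MPa.

-2.67 MPa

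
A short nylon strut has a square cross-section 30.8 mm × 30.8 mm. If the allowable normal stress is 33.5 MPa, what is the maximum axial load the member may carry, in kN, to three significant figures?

31.8 kN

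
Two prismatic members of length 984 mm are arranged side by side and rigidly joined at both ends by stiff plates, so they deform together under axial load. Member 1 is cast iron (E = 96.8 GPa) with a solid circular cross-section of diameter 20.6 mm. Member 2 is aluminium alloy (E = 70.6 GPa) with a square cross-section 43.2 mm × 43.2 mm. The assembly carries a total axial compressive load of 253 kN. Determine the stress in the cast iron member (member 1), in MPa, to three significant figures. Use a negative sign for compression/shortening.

-149 MPa

A_1 = 333.3 mm².
A_2 = 1866 mm².
Equal strain + equilibrium ⇒ each member carries load in proportion to AE: A₁E₁ = 32260000 N, A₂E₂ = 131800000 N, ΣAE = 164000000 N.
σ₁ = P·E₁/ΣAE = -253000·96800/164000000 = -149.3 MPa.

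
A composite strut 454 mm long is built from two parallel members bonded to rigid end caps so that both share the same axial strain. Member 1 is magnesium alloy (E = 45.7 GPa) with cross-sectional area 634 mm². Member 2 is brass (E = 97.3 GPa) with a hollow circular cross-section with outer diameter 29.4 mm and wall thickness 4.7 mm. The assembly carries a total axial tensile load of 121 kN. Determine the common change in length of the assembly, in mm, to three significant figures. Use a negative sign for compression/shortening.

A_2 = 364.7 mm².
Equal strain + equilibrium ⇒ each member carries load in proportion to AE: A₁E₁ = 28970000 N, A₂E₂ = 35490000 N, ΣAE = 64460000 N.
δ = PL/ΣAE = 121000·454/64460000 = 0.8522 mm.

0.852 mm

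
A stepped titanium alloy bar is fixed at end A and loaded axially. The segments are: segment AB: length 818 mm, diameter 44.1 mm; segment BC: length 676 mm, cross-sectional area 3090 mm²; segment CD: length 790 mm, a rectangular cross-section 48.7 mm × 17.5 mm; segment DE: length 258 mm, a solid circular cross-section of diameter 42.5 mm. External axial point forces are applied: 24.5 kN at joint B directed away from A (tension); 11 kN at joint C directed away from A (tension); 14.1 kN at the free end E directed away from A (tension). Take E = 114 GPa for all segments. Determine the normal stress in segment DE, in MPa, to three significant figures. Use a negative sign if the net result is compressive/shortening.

Internal axial forces (sectioning from the free end, tension +): N_DE = 14.1 kN, N_CD = 14.1 kN, N_BC = 25.1 kN, N_AB = 49.6 kN.
A_DE = 1419 mm².
σ_DE = N_DE/A_DE = 14100/1419 = 9.939 MPa.

9.94 MPa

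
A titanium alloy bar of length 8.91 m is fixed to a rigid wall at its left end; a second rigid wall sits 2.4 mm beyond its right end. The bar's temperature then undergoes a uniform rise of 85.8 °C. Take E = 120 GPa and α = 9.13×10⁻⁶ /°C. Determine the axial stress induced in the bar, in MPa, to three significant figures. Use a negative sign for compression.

Free thermal expansion αLΔT = 9.13e-6 · 8910 · 85.8 = 6.98 mm.
The walls engage after the gap closes; constrained expansion = 6.98 − 2.4 = 4.58 mm.
The walls impose strain ε = −(4.58)/8910 = -5.1399e-04; σ = Eε = 120000 · -5.1399e-04 = -61.68 MPa.

-61.7 MPa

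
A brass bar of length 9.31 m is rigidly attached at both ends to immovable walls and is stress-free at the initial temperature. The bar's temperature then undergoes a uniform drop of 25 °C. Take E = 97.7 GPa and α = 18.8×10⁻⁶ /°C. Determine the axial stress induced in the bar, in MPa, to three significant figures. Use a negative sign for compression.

45.9 MPa

Free thermal expansion αLΔT = 18.8e-6 · 9310 · -25 = -4.376 mm.
The walls impose strain ε = −(-4.376)/9310 = 4.7000e-04; σ = Eε = 97700 · 4.7000e-04 = 45.92 MPa.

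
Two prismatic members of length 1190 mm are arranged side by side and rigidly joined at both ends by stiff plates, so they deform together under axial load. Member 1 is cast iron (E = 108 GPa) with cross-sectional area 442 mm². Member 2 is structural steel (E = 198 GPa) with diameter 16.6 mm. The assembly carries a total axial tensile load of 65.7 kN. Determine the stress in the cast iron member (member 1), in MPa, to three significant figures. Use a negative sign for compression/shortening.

A_2 = 216.4 mm².
Equal strain + equilibrium ⇒ each member carries load in proportion to AE: A₁E₁ = 47740000 N, A₂E₂ = 42850000 N, ΣAE = 90590000 N.
σ₁ = P·E₁/ΣAE = 65700·108000/90590000 = 78.33 MPa.

78.3 MPa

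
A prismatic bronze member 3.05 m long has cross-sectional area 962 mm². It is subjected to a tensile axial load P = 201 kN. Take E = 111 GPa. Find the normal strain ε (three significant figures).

0.00188

σ = N/A = 208.9 MPa; ε = σ/E = 208.9/111000 = 1.882e-03.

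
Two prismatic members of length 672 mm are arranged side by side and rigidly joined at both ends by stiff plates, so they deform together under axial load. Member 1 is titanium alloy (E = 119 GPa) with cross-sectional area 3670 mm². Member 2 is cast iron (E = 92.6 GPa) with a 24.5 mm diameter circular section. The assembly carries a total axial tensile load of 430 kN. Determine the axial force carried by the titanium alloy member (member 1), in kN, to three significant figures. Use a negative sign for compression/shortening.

391 kN

A_2 = 471.4 mm².
Equal strain + equilibrium ⇒ each member carries load in proportion to AE: A₁E₁ = 436700000 N, A₂E₂ = 43650000 N, ΣAE = 480400000 N.
F₁ = P·A₁E₁/ΣAE = 430000·436700000/480400000 = 390900 N.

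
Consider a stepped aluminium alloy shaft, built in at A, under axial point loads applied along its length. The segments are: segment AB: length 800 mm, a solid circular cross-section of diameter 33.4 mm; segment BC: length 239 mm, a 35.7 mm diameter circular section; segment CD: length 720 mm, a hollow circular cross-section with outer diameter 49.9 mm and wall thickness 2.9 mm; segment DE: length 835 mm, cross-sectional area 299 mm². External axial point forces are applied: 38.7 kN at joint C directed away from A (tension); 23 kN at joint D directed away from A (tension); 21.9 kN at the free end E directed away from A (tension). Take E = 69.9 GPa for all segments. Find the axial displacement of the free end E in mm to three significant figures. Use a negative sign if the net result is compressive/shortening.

3.33 mm

Internal axial forces (sectioning from the free end, tension +): N_DE = 21.9 kN, N_CD = 44.9 kN, N_BC = 83.6 kN, N_AB = 83.6 kN.
A_AB = 876.2 mm².
A_BC = 1001 mm².
A_CD = 428.2 mm².
δ_AB = 83600·800/(876.2·69900) = 1.092 mm
δ_BC = 83600·239/(1001·69900) = 0.2856 mm
δ_CD = 44900·720/(428.2·69900) = 1.08 mm
δ_DE = 21900·835/(299·69900) = 0.8749 mm
δ = Σδ_i = 3.333 mm.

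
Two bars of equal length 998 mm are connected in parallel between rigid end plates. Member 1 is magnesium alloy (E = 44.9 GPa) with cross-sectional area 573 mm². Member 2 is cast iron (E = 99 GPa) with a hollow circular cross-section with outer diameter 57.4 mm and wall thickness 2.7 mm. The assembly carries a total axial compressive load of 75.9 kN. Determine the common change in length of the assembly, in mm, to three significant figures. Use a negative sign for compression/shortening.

-1.06 mm

A_2 = 464 mm².
Equal strain + equilibrium ⇒ each member carries load in proportion to AE: A₁E₁ = 25730000 N, A₂E₂ = 45930000 N, ΣAE = 71660000 N.
δ = PL/ΣAE = -75900·998/71660000 = -1.057 mm.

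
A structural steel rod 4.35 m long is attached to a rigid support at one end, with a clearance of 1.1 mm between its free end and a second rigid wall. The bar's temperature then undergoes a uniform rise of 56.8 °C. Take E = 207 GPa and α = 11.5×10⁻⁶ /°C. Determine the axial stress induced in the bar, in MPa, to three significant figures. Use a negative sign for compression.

-82.9 MPa

Free thermal expansion αLΔT = 11.5e-6 · 4350 · 56.8 = 2.841 mm.
The walls engage after the gap closes; constrained expansion = 2.841 − 1.1 = 1.741 mm.
The walls impose strain ε = −(1.741)/4350 = -4.0033e-04; σ = Eε = 207000 · -4.0033e-04 = -82.87 MPa.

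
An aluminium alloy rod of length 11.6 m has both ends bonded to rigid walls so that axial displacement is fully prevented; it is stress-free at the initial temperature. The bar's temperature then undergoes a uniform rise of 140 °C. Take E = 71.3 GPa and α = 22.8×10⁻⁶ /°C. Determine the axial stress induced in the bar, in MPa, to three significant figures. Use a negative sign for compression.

Free thermal expansion αLΔT = 22.8e-6 · 11600 · 140 = 37.03 mm.
The walls impose strain ε = −(37.03)/11600 = -3.1920e-03; σ = Eε = 71300 · -3.1920e-03 = -227.6 MPa.

-228 MPa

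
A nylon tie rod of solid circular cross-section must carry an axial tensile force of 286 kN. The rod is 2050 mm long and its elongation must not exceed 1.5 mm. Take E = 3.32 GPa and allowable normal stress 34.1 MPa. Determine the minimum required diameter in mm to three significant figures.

387 mm

Required area A ≥ P/σ_allow = 286000/34.1 = 8387 mm².
For a solid circular section, d ≥ √(4A/π) = 103.3 mm.
Elongation limit: A ≥ PL/(Eδ_allow) = 286000·2050/(3320·1.5) = 117700 mm² ⇒ d ≥ 387.2 mm.
The elongation limit governs.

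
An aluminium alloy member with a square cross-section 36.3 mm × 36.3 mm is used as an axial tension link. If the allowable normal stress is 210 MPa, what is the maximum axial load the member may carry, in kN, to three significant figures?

A = 1318 mm².
P_max = σ_allow · A = 210 · 1318 = 276700 N = 276.7 kN.

277 kN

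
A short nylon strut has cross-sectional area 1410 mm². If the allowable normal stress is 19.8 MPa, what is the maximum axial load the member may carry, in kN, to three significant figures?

P_max = σ_allow · A = 19.8 · 1410 = 27920 N = 27.92 kN.

27.9 kN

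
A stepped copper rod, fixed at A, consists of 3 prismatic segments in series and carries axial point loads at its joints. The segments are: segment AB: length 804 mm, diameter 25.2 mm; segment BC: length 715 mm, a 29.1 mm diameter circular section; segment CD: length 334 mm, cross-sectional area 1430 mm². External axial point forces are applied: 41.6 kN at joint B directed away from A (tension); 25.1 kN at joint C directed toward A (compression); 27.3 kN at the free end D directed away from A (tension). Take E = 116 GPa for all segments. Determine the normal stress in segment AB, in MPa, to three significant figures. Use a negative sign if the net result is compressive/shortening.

87.8 MPa

Internal axial forces (sectioning from the free end, tension +): N_CD = 27.3 kN, N_BC = 2.2 kN, N_AB = 43.8 kN.
A_AB = 498.8 mm².
σ_AB = N_AB/A_AB = 43800/498.8 = 87.82 MPa.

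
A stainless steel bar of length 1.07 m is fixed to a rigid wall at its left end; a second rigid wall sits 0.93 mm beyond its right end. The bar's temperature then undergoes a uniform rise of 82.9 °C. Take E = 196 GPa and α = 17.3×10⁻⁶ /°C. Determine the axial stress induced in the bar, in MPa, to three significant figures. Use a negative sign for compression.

Free thermal expansion αLΔT = 17.3e-6 · 1070 · 82.9 = 1.535 mm.
The walls engage after the gap closes; constrained expansion = 1.535 − 0.93 = 0.6046 mm.
The walls impose strain ε = −(0.6046)/1070 = -5.6501e-04; σ = Eε = 196000 · -5.6501e-04 = -110.7 MPa.

-111 MPa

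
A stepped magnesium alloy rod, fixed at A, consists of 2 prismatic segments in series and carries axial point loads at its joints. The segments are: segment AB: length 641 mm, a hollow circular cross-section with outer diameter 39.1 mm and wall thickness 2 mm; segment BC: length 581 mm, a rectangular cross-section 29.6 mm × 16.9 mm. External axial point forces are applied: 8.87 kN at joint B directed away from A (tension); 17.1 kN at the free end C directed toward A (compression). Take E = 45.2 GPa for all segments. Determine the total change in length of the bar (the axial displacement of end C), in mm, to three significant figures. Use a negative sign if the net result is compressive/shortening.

Internal axial forces (sectioning from the free end, tension +): N_BC = -17.1 kN, N_AB = -8.23 kN.
A_AB = 233.1 mm².
A_BC = 500.2 mm².
δ_AB = -8230·641/(233.1·45200) = -0.5007 mm
δ_BC = -17100·581/(500.2·45200) = -0.4394 mm
δ = Σδ_i = -0.9401 mm.

-0.940 mm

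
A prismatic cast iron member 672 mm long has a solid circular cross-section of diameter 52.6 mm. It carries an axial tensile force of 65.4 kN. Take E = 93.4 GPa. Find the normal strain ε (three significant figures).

3.22e-04

A = 2173 mm².
σ = N/A = 30.1 MPa; ε = σ/E = 30.1/93400 = 3.222e-04.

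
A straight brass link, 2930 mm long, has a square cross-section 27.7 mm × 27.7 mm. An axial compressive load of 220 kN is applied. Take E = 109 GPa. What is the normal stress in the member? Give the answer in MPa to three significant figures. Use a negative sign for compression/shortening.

-287 MPa

A = 767.3 mm².
σ = N/A = -220000/767.3 = -286.7 MPa.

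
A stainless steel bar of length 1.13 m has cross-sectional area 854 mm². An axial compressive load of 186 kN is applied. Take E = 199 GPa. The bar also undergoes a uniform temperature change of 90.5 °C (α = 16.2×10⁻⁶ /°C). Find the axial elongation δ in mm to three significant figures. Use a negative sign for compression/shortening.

0.420 mm

δ_mech = NL/(AE) = -186000·1130/(854·199000) = -1.237 mm.
δ_thermal = αLΔT = 16.2e-6·1130·90.5 = 1.657 mm.
δ = δ_mech + δ_thermal = 0.4199 mm.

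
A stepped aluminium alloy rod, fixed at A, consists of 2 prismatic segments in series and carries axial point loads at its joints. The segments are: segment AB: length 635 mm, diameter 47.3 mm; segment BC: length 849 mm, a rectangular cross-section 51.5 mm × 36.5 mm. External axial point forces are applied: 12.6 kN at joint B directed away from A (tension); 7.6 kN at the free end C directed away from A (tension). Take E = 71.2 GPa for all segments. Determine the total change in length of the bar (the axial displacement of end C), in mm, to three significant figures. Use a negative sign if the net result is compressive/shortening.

0.151 mm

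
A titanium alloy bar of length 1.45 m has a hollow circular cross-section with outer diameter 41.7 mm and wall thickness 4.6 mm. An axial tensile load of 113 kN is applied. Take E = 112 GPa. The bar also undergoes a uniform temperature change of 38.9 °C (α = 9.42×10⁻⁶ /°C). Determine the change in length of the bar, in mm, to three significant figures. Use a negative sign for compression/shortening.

3.26 mm

A = 536.1 mm².
δ_mech = NL/(AE) = 113000·1450/(536.1·112000) = 2.729 mm.
δ_thermal = αLΔT = 9.42e-6·1450·38.9 = 0.5313 mm.
δ = δ_mech + δ_thermal = 3.26 mm.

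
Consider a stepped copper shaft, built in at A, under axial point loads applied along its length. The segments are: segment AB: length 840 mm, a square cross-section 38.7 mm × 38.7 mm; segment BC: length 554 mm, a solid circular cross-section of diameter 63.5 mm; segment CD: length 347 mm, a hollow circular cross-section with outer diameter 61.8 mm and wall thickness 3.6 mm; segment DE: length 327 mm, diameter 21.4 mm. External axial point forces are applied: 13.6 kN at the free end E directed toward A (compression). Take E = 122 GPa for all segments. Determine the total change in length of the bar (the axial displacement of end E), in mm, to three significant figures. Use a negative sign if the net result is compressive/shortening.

Internal axial forces (sectioning from the free end, tension +): N_DE = -13.6 kN, N_CD = -13.6 kN, N_BC = -13.6 kN, N_AB = -13.6 kN.
A_AB = 1498 mm².
A_BC = 3167 mm².
A_CD = 658.2 mm².
A_DE = 359.7 mm².
δ_AB = -13600·840/(1498·122000) = -0.06252 mm
δ_BC = -13600·554/(3167·122000) = -0.0195 mm
δ_CD = -13600·347/(658.2·122000) = -0.05877 mm
δ_DE = -13600·327/(359.7·122000) = -0.1013 mm
δ = Σδ_i = -0.2421 mm.

-0.242 mm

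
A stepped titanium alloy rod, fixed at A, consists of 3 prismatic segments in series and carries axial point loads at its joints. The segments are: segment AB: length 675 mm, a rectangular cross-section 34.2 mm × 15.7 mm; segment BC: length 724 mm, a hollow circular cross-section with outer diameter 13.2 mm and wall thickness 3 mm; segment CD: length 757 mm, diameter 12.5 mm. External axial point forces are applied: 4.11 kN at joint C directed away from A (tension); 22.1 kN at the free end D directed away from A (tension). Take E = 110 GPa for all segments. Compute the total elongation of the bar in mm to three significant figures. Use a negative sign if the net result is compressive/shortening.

Internal axial forces (sectioning from the free end, tension +): N_CD = 22.1 kN, N_BC = 26.21 kN, N_AB = 26.21 kN.
A_AB = 536.9 mm².
A_BC = 96.13 mm².
A_CD = 122.7 mm².
δ_AB = 26210·675/(536.9·110000) = 0.2995 mm
δ_BC = 26210·724/(96.13·110000) = 1.794 mm
δ_CD = 22100·757/(122.7·110000) = 1.239 mm
δ = Σδ_i = 3.333 mm.

3.33 mm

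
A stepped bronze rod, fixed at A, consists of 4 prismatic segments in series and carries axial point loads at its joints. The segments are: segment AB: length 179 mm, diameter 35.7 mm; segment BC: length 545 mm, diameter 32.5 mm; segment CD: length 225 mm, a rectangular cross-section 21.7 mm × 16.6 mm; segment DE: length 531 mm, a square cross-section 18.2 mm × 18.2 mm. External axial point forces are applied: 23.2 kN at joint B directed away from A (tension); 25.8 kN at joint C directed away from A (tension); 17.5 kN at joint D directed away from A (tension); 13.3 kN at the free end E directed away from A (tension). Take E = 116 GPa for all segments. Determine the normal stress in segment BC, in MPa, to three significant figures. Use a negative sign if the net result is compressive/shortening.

68.2 MPa

Internal axial forces (sectioning from the free end, tension +): N_DE = 13.3 kN, N_CD = 30.8 kN, N_BC = 56.6 kN, N_AB = 79.8 kN.
A_BC = 829.6 mm².
σ_BC = N_BC/A_BC = 56600/829.6 = 68.23 MPa.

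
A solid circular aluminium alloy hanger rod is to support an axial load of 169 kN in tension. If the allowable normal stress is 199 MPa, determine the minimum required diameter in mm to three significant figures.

Required area A ≥ P/σ_allow = 169000/199 = 849.2 mm².
For a solid circular section, d ≥ √(4A/π) = 32.88 mm.

32.9 mm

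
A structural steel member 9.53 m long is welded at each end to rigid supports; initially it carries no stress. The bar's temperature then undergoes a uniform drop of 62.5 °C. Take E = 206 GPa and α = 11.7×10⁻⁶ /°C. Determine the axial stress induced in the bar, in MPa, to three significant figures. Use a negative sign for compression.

151 MPa

Free thermal expansion αLΔT = 11.7e-6 · 9530 · -62.5 = -6.969 mm.
The walls impose strain ε = −(-6.969)/9530 = 7.3125e-04; σ = Eε = 206000 · 7.3125e-04 = 150.6 MPa.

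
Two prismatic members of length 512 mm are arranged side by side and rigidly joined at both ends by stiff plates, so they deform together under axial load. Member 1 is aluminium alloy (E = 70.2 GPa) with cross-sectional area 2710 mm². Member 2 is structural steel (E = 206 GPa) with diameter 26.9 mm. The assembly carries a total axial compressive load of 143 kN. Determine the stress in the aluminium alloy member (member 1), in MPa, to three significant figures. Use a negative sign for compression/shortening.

A_2 = 568.3 mm².
Equal strain + equilibrium ⇒ each member carries load in proportion to AE: A₁E₁ = 190200000 N, A₂E₂ = 117100000 N, ΣAE = 307300000 N.
σ₁ = P·E₁/ΣAE = -143000·70200/307300000 = -32.67 MPa.

-32.7 MPa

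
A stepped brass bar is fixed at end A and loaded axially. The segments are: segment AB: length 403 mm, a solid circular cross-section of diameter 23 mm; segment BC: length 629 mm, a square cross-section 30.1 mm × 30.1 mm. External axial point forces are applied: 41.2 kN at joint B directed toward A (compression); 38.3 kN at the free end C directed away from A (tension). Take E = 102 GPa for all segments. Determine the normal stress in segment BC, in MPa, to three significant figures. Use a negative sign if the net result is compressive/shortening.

42.3 MPa

Internal axial forces (sectioning from the free end, tension +): N_BC = 38.3 kN, N_AB = -2.9 kN.
A_BC = 906 mm².
σ_BC = N_BC/A_BC = 38300/906 = 42.27 MPa.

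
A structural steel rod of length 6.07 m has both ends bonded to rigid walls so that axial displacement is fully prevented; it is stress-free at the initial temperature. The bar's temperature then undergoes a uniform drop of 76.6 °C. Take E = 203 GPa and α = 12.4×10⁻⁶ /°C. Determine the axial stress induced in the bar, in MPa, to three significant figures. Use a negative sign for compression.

193 MPa

Free thermal expansion αLΔT = 12.4e-6 · 6070 · -76.6 = -5.766 mm.
The walls impose strain ε = −(-5.766)/6070 = 9.4984e-04; σ = Eε = 203000 · 9.4984e-04 = 192.8 MPa.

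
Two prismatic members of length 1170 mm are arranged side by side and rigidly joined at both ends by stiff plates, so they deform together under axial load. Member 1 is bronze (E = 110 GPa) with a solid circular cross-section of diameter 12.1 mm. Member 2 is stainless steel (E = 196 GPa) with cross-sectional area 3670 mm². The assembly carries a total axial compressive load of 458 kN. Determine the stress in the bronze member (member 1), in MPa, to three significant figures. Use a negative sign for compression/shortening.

A_1 = 115 mm².
Equal strain + equilibrium ⇒ each member carries load in proportion to AE: A₁E₁ = 12650000 N, A₂E₂ = 719300000 N, ΣAE = 732000000 N.
σ₁ = P·E₁/ΣAE = -458000·110000/732000000 = -68.83 MPa.

-68.8 MPa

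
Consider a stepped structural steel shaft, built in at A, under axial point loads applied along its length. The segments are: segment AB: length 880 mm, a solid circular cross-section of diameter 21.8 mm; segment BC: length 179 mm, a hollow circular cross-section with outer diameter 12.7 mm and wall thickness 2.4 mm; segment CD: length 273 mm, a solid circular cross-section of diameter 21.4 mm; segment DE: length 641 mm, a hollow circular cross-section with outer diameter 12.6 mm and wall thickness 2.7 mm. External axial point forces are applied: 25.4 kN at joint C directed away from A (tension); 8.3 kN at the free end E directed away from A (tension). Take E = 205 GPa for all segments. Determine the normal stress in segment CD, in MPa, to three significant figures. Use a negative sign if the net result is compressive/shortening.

Internal axial forces (sectioning from the free end, tension +): N_DE = 8.3 kN, N_CD = 8.3 kN, N_BC = 33.7 kN, N_AB = 33.7 kN.
A_CD = 359.7 mm².
σ_CD = N_CD/A_CD = 8300/359.7 = 23.08 MPa.

23.1 MPa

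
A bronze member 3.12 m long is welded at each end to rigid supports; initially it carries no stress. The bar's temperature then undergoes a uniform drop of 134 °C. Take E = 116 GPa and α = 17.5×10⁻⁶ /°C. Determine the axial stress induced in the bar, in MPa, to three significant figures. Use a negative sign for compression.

272 MPa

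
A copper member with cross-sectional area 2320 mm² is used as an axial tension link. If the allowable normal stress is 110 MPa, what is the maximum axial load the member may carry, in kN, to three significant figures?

P_max = σ_allow · A = 110 · 2320 = 255200 N = 255.2 kN.

255 kN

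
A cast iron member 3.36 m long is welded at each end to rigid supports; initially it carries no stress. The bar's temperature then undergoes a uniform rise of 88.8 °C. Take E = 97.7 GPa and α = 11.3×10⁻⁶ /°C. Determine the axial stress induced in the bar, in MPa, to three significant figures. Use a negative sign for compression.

-98.0 MPa

Free thermal expansion αLΔT = 11.3e-6 · 3360 · 88.8 = 3.372 mm.
The walls impose strain ε = −(3.372)/3360 = -1.0034e-03; σ = Eε = 97700 · -1.0034e-03 = -98.04 MPa.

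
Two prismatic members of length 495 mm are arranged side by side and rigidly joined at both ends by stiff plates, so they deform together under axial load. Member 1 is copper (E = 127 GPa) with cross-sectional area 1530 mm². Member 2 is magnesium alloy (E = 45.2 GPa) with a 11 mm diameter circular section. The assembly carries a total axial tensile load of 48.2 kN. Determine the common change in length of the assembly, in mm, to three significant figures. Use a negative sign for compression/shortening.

0.120 mm

A_2 = 95.03 mm².
Equal strain + equilibrium ⇒ each member carries load in proportion to AE: A₁E₁ = 194300000 N, A₂E₂ = 4295000 N, ΣAE = 198600000 N.
δ = PL/ΣAE = 48200·495/198600000 = 0.1201 mm.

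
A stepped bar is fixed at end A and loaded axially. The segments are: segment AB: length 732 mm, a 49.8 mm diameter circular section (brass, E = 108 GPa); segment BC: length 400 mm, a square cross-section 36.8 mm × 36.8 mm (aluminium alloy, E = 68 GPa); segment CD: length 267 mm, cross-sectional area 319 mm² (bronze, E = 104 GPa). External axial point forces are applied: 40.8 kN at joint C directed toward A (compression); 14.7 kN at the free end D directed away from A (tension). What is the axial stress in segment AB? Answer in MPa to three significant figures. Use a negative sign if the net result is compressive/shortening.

Internal axial forces (sectioning from the free end, tension +): N_CD = 14.7 kN, N_BC = -26.1 kN, N_AB = -26.1 kN.
A_AB = 1948 mm².
σ_AB = N_AB/A_AB = -26100/1948 = -13.4 MPa.

-13.4 MPa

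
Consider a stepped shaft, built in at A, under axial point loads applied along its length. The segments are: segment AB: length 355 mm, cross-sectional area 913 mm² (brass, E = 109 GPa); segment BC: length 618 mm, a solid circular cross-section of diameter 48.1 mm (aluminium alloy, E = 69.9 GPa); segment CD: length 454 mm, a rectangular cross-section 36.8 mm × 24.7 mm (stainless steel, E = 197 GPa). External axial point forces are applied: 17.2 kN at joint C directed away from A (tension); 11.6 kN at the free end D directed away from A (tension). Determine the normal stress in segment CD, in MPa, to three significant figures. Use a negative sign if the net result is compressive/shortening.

Internal axial forces (sectioning from the free end, tension +): N_CD = 11.6 kN, N_BC = 28.8 kN, N_AB = 28.8 kN.
A_CD = 909 mm².
σ_CD = N_CD/A_CD = 11600/909 = 12.76 MPa.

12.8 MPa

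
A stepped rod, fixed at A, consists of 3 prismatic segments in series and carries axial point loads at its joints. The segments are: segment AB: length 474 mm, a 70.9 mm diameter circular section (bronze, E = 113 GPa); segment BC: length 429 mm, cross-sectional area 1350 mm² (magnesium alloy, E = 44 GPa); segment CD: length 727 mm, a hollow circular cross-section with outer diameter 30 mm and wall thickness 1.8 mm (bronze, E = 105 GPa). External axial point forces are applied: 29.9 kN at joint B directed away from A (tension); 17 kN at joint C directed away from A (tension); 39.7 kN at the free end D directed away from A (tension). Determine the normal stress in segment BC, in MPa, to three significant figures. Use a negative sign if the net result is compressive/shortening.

Internal axial forces (sectioning from the free end, tension +): N_CD = 39.7 kN, N_BC = 56.7 kN, N_AB = 86.6 kN.
σ_BC = N_BC/A_BC = 56700/1350 = 42 MPa.

42.0 MPa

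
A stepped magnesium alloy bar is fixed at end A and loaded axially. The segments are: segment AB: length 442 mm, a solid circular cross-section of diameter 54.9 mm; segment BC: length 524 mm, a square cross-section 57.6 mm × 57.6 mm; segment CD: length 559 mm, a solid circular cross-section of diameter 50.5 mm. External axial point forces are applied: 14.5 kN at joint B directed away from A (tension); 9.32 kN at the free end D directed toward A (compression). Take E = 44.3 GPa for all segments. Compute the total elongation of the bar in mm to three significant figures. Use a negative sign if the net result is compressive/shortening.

-0.0701 mm

Internal axial forces (sectioning from the free end, tension +): N_CD = -9.32 kN, N_BC = -9.32 kN, N_AB = 5.18 kN.
A_AB = 2367 mm².
A_BC = 3318 mm².
A_CD = 2003 mm².
δ_AB = 5180·442/(2367·44300) = 0.02183 mm
δ_BC = -9320·524/(3318·44300) = -0.03323 mm
δ_CD = -9320·559/(2003·44300) = -0.05872 mm
δ = Σδ_i = -0.07011 mm.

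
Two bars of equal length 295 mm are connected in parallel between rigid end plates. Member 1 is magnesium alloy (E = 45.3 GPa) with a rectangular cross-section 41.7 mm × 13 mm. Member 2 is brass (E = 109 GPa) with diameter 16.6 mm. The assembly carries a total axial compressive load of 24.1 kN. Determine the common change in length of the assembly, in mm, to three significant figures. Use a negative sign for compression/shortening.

-0.148 mm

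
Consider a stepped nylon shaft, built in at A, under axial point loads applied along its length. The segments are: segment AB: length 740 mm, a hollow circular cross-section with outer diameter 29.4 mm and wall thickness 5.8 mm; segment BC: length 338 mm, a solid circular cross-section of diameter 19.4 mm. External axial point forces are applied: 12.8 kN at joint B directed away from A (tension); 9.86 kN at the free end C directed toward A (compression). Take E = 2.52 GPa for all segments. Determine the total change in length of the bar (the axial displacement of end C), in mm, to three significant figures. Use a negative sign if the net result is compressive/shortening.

-2.47 mm

Internal axial forces (sectioning from the free end, tension +): N_BC = -9.86 kN, N_AB = 2.94 kN.
A_AB = 430 mm².
A_BC = 295.6 mm².
δ_AB = 2940·740/(430·2520) = 2.008 mm
δ_BC = -9860·338/(295.6·2520) = -4.474 mm
δ = Σδ_i = -2.466 mm.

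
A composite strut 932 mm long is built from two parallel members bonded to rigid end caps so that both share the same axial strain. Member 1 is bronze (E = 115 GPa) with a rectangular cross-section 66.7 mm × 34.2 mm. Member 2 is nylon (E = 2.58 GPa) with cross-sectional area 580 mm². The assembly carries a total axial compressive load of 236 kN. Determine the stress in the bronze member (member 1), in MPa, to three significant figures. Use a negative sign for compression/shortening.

-103 MPa

A_1 = 2281 mm².
Equal strain + equilibrium ⇒ each member carries load in proportion to AE: A₁E₁ = 262300000 N, A₂E₂ = 1496000 N, ΣAE = 263800000 N.
σ₁ = P·E₁/ΣAE = -236000·115000/263800000 = -102.9 MPa.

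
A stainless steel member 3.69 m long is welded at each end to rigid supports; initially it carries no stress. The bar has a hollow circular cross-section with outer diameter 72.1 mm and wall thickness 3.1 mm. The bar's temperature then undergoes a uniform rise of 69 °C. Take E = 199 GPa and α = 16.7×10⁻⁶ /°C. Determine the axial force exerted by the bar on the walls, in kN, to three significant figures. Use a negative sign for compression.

-154 kN

Free thermal expansion αLΔT = 16.7e-6 · 3690 · 69 = 4.252 mm.
The walls impose strain ε = −(4.252)/3690 = -1.1523e-03; σ = Eε = 199000 · -1.1523e-03 = -229.3 MPa.
Wall reaction R = σ·A = -229.3·672 = -154100 N = -154.1 kN.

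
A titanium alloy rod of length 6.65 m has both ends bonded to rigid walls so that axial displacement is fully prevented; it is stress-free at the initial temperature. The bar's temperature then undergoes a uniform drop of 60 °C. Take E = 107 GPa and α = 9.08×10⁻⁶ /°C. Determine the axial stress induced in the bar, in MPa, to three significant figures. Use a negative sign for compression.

Free thermal expansion αLΔT = 9.08e-6 · 6650 · -60 = -3.623 mm.
The walls impose strain ε = −(-3.623)/6650 = 5.4480e-04; σ = Eε = 107000 · 5.4480e-04 = 58.29 MPa.

58.3 MPa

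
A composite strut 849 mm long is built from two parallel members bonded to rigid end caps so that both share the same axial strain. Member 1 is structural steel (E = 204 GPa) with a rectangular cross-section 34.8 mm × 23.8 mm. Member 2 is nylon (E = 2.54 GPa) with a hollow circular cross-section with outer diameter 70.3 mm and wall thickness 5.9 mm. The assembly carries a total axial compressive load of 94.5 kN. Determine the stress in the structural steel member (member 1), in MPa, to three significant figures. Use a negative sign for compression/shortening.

A_1 = 828.2 mm².
A_2 = 1194 mm².
Equal strain + equilibrium ⇒ each member carries load in proportion to AE: A₁E₁ = 169000000 N, A₂E₂ = 3032000 N, ΣAE = 172000000 N.
σ₁ = P·E₁/ΣAE = -94500·204000/172000000 = -112.1 MPa.

-112 MPa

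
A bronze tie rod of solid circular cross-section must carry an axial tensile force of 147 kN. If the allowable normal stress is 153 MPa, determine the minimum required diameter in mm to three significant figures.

Required area A ≥ P/σ_allow = 147000/153 = 960.8 mm².
For a solid circular section, d ≥ √(4A/π) = 34.98 mm.

35.0 mm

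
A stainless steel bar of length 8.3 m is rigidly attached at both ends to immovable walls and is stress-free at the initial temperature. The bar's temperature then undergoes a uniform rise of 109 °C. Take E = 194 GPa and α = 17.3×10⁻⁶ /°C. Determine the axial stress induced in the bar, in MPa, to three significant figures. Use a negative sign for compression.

-366 MPa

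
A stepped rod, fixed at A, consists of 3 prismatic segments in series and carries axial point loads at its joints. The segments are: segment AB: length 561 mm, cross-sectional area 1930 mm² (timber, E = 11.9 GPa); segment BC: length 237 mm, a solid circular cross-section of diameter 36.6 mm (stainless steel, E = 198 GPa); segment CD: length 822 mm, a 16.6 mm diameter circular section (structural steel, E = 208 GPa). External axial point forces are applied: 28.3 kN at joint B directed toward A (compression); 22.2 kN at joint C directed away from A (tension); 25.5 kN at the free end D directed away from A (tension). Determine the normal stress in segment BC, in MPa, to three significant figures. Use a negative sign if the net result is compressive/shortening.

Internal axial forces (sectioning from the free end, tension +): N_CD = 25.5 kN, N_BC = 47.7 kN, N_AB = 19.4 kN.
A_BC = 1052 mm².
σ_BC = N_BC/A_BC = 47700/1052 = 45.34 MPa.

45.3 MPa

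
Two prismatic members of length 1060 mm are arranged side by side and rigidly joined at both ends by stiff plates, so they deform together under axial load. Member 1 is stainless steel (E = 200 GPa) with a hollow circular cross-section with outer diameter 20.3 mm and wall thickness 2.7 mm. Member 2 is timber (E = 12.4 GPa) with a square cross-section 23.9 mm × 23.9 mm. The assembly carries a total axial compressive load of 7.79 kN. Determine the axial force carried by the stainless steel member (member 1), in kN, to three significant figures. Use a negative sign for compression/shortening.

A_1 = 149.3 mm².
A_2 = 571.2 mm².
Equal strain + equilibrium ⇒ each member carries load in proportion to AE: A₁E₁ = 29860000 N, A₂E₂ = 7083000 N, ΣAE = 36940000 N.
F₁ = P·A₁E₁/ΣAE = -7790·29860000/36940000 = -6296 N.

-6.30 kN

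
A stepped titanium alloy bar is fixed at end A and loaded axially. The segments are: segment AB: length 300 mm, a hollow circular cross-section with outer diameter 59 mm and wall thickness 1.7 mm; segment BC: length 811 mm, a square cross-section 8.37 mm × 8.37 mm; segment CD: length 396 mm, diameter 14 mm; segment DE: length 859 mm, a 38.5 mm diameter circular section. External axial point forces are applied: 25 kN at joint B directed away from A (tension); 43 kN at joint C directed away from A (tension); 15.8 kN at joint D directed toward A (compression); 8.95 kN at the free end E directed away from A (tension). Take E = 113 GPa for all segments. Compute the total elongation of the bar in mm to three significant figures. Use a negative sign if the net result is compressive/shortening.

4.14 mm

Internal axial forces (sectioning from the free end, tension +): N_DE = 8.95 kN, N_CD = -6.85 kN, N_BC = 36.15 kN, N_AB = 61.15 kN.
A_AB = 306 mm².
A_BC = 70.06 mm².
A_CD = 153.9 mm².
A_DE = 1164 mm².
δ_AB = 61150·300/(306·113000) = 0.5305 mm
δ_BC = 36150·811/(70.06·113000) = 3.703 mm
δ_CD = -6850·396/(153.9·113000) = -0.1559 mm
δ_DE = 8950·859/(1164·113000) = 0.05844 mm
δ = Σδ_i = 4.136 mm.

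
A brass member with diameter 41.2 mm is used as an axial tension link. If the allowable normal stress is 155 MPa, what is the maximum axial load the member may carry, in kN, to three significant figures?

207 kN

A = 1333 mm².
P_max = σ_allow · A = 155 · 1333 = 206600 N = 206.6 kN.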